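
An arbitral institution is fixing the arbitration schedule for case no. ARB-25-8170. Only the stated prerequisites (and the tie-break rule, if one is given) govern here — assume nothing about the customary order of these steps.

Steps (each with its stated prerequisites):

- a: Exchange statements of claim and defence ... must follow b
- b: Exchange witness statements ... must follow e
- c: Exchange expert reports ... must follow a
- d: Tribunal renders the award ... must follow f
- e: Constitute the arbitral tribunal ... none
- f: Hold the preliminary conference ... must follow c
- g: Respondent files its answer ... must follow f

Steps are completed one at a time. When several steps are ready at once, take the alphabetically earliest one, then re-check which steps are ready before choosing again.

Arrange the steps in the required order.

Only e has no prerequisites, so it is first.
That leaves b as the only ready step → b.
a needed b, now all done → a.
c needed a, now all done → c.
f needed c, now all done → f.
Ready: d and g. d has the earlier label → d.
Next only g has its prerequisites met → g.

e, b, a, c, f, d, g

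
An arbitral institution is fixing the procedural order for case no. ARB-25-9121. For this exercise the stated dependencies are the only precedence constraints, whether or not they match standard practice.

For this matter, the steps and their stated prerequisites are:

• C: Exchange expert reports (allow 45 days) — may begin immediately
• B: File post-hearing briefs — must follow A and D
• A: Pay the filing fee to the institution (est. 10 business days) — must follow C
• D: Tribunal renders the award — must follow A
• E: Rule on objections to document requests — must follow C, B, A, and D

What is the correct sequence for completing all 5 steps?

Only C has no prerequisites, so it is first.
That leaves A as the only ready step → A.
D needed A, now all done → D.
B needed A and D, now all done → B.
E needed C, B, A and D, now all done → E.

C, A, D, B, E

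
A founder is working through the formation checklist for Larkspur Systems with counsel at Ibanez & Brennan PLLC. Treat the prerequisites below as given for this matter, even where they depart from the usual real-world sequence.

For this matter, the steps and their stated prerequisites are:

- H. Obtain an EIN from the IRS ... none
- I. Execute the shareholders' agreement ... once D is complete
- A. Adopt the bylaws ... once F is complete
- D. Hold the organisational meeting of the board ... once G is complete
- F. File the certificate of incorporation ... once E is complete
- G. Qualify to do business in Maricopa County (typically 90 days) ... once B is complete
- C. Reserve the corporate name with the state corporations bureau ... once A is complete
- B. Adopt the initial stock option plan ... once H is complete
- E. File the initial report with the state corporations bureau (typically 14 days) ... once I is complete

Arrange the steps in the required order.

Only H has no prerequisites, so it is first.
That leaves B as the only ready step → B.
That leaves G as the only ready step → G.
Next only D has its prerequisites met → D.
Next only I has its prerequisites met → I.
E is the only step now ready → E.
Next only F has its prerequisites met → F.
A is the only step now ready → A.
C needed A, now all done → C.

H → B → G → D → I → E → F → A → C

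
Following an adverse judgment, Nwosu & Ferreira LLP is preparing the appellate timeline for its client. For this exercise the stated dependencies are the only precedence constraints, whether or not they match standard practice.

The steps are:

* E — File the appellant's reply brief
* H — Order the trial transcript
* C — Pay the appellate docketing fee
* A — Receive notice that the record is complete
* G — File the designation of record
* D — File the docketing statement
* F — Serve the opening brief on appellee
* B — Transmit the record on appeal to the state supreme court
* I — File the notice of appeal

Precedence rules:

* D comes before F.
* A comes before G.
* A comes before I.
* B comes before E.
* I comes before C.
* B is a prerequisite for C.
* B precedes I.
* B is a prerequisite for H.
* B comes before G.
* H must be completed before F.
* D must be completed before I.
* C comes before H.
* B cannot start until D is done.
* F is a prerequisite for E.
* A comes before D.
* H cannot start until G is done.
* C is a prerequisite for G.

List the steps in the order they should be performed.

A → D → B → I → C → G → H → F → E

Only A has no prerequisites, so it is first.
That leaves D as the only ready step → D.
That leaves B as the only ready step → B.
I needed A, D and B, now all done → I.
Next only C has its prerequisites met → C.
Next only G has its prerequisites met → G.
That leaves H as the only ready step → H.
F needed H and D, now all done → F.
E needed F and B, now all done → E.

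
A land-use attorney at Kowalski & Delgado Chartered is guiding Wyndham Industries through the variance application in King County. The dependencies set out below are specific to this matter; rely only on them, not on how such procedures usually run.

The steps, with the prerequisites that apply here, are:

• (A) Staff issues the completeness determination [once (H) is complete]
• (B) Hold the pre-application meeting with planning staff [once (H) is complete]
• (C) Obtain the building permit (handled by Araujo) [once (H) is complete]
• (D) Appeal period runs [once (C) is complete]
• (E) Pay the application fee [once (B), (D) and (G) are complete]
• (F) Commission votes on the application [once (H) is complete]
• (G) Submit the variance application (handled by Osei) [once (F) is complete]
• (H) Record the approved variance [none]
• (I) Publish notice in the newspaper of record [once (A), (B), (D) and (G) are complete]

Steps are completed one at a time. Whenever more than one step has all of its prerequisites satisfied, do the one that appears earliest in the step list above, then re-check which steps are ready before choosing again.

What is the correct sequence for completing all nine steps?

(H) is the only step with nothing outstanding, so it goes first.
Ready: (A), (B), (C) and (F). (A) is listed earlier → (A).
Now (B), (C) and (F) have their prerequisites met. (B) is listed earlier, so (B) next.
Ready: (C) and (F). (C) is listed earlier → (C).
(D) now also ready, so the ready set is {(D), (F)}; (D) is listed earlier → (D).
(F) needed (H), now all done → (F).
That leaves (G) as the only ready step → (G).
Now (E) and (I) have their prerequisites met. (E) is listed earlier, so (E) next.
Next only (I) has its prerequisites met → (I).

(H), (A), (B), (C), (D), (F), (G), (E), (I)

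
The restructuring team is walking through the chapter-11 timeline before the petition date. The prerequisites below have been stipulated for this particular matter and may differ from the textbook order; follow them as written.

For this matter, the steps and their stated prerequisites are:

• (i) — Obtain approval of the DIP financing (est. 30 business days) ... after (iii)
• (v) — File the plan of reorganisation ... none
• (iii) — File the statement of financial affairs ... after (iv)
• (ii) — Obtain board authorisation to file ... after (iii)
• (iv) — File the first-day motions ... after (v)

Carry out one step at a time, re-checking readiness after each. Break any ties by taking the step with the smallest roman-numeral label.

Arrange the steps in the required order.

(v), (iv), (iii), (i), (ii)

(v) is the only step with nothing outstanding, so it goes first.
(iv) is the only step now ready → (iv).
(iii) needed (iv), now all done → (iii).
(i) and (ii) are both available; (i) has the earlier label → (i).
(ii) needed (iii), now all done → (ii).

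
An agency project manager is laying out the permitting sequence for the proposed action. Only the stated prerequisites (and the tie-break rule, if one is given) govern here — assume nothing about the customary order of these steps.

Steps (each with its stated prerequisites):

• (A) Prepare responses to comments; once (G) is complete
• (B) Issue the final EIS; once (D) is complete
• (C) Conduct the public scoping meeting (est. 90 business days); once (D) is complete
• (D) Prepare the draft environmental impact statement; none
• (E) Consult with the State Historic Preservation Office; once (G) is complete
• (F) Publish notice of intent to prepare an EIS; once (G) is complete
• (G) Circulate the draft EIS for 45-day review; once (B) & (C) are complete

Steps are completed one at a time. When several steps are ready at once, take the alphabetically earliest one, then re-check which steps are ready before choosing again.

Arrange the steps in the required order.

(D) (B) (C) (G) (A) (E) (F)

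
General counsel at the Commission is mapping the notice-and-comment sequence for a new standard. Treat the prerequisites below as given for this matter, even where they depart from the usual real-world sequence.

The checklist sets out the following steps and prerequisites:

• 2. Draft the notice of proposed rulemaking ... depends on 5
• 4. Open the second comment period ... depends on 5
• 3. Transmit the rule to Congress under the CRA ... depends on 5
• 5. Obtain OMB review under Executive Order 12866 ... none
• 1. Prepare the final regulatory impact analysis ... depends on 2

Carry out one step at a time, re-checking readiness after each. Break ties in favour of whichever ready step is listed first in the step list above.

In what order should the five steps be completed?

Only 5 has no prerequisites, so it is first.
Now 2, 4 and 3 have their prerequisites met. 2 is listed earlier, so 2 next.
Now 4, 3 and 1 have their prerequisites met. 4 is listed earlier, so 4 next.
3 and 1 are both available; 3 is listed earlier → 3.
1 needed 2, now all done → 1.

5, 2, 4, 3, 1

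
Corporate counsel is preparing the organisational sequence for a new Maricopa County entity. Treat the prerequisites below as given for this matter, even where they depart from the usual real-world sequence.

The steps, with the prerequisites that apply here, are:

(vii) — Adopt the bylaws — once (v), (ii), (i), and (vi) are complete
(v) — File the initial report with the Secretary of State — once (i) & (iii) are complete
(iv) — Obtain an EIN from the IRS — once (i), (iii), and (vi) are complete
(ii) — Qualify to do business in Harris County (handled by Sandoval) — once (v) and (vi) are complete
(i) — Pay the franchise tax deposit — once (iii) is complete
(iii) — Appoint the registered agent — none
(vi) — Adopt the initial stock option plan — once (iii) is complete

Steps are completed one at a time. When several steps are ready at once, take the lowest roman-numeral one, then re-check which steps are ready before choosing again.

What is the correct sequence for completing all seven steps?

(iii) has no prerequisites → (iii) first.
Ready: (i) and (vi). (i) has the earlier label → (i).
(v) now also ready, so the ready set is {(v), (vi)}; (v) has the earlier label → (v).
(vi) is the only step now ready → (vi).
Ready: (ii) and (iv). (ii) has the earlier label → (ii).
(iv) and (vii) are both available; (iv) has the earlier label → (iv).
(vii) needed (i), (ii), (v) and (vi), now all done → (vii).

(iii), (i), (v), (vi), (ii), (iv), (vii)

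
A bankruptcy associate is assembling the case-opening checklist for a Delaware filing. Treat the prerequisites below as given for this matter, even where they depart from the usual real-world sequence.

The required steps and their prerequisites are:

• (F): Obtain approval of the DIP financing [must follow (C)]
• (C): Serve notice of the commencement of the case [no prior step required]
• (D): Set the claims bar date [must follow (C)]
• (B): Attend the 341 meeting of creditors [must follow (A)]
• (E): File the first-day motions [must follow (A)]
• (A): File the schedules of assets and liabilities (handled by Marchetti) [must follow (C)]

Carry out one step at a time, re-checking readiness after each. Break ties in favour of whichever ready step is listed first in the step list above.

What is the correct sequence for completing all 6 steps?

(C), (F), (D), (A), (B), (E)

(C) has no prerequisites → (C) first.
Now (F), (D) and (A) have their prerequisites met. (F) is listed earlier, so (F) next.
Now (D) and (A) have their prerequisites met. (D) is listed earlier, so (D) next.
(A) needed (C), now all done → (A).
Ready: (B) and (E). (B) is listed earlier → (B).
Next only (E) has its prerequisites met → (E).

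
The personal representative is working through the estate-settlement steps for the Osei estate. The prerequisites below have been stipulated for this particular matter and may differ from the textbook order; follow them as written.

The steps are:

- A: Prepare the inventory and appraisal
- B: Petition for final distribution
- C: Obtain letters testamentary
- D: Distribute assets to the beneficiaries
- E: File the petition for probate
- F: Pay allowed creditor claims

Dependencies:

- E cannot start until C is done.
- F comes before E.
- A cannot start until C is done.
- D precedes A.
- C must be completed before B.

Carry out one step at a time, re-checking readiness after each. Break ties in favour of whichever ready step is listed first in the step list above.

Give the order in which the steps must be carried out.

C, B, D, A, F, E

Nothing is required for C, D and F. C is listed earlier → C first.
Ready: B, D and F. B is listed earlier → B.
D and F are both available; D is listed earlier → D.
A now also ready, so the ready set is {A, F}; A is listed earlier → A.
F is the only step now ready → F.
E needed C and F, now all done → E.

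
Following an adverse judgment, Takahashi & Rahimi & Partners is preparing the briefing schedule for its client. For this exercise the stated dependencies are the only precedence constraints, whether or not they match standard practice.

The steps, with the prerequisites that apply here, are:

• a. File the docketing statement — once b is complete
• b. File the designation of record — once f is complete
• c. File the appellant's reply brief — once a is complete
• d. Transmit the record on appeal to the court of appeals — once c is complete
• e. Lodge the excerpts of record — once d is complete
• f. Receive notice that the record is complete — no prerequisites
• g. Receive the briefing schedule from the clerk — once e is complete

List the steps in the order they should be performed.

f is the only step with nothing outstanding, so it goes first.
b is the only step now ready → b.
a needed b, now all done → a.
c needed a, now all done → c.
d is the only step now ready → d.
That leaves e as the only ready step → e.
That leaves g as the only ready step → g.

f, b, a, c, d, e, g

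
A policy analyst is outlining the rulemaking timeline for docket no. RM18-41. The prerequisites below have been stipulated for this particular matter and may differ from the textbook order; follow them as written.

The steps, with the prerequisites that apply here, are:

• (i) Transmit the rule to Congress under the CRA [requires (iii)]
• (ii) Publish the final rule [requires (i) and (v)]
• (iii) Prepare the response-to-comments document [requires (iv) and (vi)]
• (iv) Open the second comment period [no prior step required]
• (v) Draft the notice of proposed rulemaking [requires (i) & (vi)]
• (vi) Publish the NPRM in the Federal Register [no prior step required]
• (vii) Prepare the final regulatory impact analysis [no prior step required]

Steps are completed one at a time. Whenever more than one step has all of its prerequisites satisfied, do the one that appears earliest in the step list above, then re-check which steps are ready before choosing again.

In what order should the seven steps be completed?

(iv) → (vi) → (iii) → (i) → (v) → (ii) → (vii)

Nothing is required for (iv), (vi) and (vii). (iv) is listed earlier → (iv) first.
Ready: (vi) and (vii). (vi) is listed earlier → (vi).
Now (iii) and (vii) have their prerequisites met. (iii) is listed earlier, so (iii) next.
(i) and (vii) are both available; (i) is listed earlier → (i).
Ready: (v) and (vii). (v) is listed earlier → (v).
(ii) now also ready, so the ready set is {(ii), (vii)}; (ii) is listed earlier → (ii).
Next only (vii) has its prerequisites met → (vii).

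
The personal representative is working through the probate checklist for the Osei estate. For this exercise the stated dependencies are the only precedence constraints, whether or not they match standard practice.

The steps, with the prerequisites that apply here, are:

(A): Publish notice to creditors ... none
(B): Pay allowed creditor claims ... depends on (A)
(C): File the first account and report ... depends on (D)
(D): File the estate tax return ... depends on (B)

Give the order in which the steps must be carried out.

(A), (B), (D), (C)

(A) has no prerequisites → (A) first.
(B) needed (A), now all done → (B).
(D) needed (B), now all done → (D).
(C) is the only step now ready → (C).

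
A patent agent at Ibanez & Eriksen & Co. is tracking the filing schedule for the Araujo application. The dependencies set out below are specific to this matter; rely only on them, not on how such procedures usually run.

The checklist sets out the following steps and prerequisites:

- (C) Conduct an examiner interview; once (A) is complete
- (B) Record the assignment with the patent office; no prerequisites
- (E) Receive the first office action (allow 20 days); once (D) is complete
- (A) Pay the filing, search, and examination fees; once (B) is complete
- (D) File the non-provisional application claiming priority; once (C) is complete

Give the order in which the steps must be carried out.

(B) has no prerequisites → (B) first.
(A) is the only step now ready → (A).
(C) is the only step now ready → (C).
Next only (D) has its prerequisites met → (D).
That leaves (E) as the only ready step → (E).

(B) → (A) → (C) → (D) → (E)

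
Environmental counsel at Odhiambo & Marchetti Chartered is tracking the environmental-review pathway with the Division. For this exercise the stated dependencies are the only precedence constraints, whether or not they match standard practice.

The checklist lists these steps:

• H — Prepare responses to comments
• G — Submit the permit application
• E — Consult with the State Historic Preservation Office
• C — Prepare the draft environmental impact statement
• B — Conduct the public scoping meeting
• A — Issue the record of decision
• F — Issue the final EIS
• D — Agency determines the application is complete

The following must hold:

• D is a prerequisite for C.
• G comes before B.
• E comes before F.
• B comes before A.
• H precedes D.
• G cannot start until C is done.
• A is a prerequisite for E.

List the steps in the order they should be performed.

H → D → C → G → B → A → E → F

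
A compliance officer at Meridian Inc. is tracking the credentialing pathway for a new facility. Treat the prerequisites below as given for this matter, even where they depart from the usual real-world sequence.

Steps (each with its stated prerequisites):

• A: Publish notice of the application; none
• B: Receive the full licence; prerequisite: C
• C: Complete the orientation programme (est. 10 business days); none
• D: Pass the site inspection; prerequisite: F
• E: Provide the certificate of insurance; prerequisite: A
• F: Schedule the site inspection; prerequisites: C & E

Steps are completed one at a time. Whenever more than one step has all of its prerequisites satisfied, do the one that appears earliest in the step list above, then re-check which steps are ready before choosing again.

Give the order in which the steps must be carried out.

A, C, B, E, F, D

A and C have no prerequisites; A is listed earlier, so A is first.
Ready: C and E. C is listed earlier → C.
Ready: B and E. B is listed earlier → B.
E needed A, now all done → E.
That leaves F as the only ready step → F.
Next only D has its prerequisites met → D.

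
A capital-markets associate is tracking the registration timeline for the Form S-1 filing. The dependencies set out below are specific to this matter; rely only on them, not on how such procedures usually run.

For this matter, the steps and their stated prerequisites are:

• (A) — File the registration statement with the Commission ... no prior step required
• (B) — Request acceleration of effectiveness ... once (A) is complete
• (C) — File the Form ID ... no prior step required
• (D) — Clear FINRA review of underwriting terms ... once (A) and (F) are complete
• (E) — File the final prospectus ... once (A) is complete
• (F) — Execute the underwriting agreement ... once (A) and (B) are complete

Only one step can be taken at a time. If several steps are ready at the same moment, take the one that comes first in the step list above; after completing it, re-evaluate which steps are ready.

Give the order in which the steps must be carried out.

(A) and (C) have no prerequisites; (A) is listed earlier, so (A) is first.
(B) and (E) now also ready, so the ready set is {(B), (C), (E)}; (B) is listed earlier → (B).
Ready: (C), (E) and (F). (C) is listed earlier → (C).
Now (E) and (F) have their prerequisites met. (E) is listed earlier, so (E) next.
(F) needed (A) and (B), now all done → (F).
(D) needed (A) and (F), now all done → (D).

(A) → (B) → (C) → (E) → (F) → (D)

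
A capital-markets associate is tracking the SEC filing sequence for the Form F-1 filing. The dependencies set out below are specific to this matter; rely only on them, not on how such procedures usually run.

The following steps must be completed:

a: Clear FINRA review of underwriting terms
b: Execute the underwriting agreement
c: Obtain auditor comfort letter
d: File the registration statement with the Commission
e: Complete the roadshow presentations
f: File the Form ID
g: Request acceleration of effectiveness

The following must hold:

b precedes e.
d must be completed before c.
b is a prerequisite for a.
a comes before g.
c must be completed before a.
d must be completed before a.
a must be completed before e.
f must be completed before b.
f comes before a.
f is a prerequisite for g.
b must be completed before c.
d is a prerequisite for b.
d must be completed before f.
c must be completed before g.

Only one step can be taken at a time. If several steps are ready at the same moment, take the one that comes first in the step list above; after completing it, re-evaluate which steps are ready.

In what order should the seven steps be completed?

Only d has no prerequisites, so it is first.
f is the only step now ready → f.
b is the only step now ready → b.
c needed b and d, now all done → c.
a needed b, c, d and f, now all done → a.
Ready: e and g. e is listed earlier → e.
g needed a, c and f, now all done → g.

d → f → b → c → a → e → g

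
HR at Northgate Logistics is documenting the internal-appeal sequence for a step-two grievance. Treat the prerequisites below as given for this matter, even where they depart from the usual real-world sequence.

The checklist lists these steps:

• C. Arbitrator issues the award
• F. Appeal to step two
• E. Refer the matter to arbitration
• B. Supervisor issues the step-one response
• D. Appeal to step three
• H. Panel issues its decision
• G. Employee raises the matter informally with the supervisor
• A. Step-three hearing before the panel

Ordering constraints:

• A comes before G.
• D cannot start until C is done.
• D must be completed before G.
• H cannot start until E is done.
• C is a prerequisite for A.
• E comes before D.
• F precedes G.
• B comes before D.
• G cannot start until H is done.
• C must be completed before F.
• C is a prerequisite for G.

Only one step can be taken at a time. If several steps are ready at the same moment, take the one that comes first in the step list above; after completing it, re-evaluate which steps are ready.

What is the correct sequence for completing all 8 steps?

C F E B D H A G

Nothing is required for C, E and B. C is listed earlier → C first.
F and A now also ready, so the ready set is {F, E, B, A}; F is listed earlier → F.
Now E, B and A have their prerequisites met. E is listed earlier, so E next.
H now also ready, so the ready set is {B, H, A}; B is listed earlier → B.
Ready: D, H and A. D is listed earlier → D.
H and A are both available; H is listed earlier → H.
Next only A has its prerequisites met → A.
That leaves G as the only ready step → G.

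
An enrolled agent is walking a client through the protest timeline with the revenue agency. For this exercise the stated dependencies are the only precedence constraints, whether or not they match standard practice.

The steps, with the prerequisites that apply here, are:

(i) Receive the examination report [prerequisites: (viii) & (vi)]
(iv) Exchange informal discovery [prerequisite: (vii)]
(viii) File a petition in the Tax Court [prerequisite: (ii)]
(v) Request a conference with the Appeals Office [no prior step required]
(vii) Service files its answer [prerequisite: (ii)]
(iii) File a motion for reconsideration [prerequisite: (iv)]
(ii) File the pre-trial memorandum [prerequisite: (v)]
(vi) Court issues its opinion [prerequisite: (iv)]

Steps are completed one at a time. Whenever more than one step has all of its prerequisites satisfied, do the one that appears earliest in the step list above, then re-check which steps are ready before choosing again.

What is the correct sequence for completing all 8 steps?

(v) is the only step with nothing outstanding, so it goes first.
Next only (ii) has its prerequisites met → (ii).
Ready: (viii) and (vii). (viii) is listed earlier → (viii).
(vii) needed (ii), now all done → (vii).
(iv) needed (vii), now all done → (iv).
Ready: (iii) and (vi). (iii) is listed earlier → (iii).
Next only (vi) has its prerequisites met → (vi).
That leaves (i) as the only ready step → (i).

(v) → (ii) → (viii) → (vii) → (iv) → (iii) → (vi) → (i)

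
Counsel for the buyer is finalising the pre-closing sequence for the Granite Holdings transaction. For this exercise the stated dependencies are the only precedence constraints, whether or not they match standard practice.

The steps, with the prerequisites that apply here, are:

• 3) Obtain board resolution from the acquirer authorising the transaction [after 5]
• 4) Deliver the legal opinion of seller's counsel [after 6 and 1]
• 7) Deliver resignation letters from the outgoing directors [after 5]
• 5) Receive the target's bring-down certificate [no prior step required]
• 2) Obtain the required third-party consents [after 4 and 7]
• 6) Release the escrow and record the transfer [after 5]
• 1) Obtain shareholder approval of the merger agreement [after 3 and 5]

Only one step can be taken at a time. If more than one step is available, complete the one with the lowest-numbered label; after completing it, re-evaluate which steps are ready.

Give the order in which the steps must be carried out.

Only 5 has no prerequisites, so it is first.
3, 6 and 7 are all available; 3 has the earlier label → 3.
Ready: 1, 6 and 7. 1 has the earlier label → 1.
6 and 7 are both available; 6 has the earlier label → 6.
Ready: 4 and 7. 4 has the earlier label → 4.
That leaves 7 as the only ready step → 7.
2 is the only step now ready → 2.

5, 3, 1, 6, 4, 7, 2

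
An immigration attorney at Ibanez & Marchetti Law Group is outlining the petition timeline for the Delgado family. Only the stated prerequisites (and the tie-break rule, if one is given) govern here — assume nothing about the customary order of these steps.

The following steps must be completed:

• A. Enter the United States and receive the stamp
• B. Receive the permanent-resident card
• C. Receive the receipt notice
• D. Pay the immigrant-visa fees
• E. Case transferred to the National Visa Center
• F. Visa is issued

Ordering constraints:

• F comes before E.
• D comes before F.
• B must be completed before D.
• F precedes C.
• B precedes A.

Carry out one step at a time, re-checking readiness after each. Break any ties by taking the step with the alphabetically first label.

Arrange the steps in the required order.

B, A, D, F, C, E

B is the only step with nothing outstanding, so it goes first.
Now A and D have their prerequisites met. A has the earlier label, so A next.
D needed B, now all done → D.
F needed D, now all done → F.
Ready: C and E. C has the earlier label → C.
That leaves E as the only ready step → E.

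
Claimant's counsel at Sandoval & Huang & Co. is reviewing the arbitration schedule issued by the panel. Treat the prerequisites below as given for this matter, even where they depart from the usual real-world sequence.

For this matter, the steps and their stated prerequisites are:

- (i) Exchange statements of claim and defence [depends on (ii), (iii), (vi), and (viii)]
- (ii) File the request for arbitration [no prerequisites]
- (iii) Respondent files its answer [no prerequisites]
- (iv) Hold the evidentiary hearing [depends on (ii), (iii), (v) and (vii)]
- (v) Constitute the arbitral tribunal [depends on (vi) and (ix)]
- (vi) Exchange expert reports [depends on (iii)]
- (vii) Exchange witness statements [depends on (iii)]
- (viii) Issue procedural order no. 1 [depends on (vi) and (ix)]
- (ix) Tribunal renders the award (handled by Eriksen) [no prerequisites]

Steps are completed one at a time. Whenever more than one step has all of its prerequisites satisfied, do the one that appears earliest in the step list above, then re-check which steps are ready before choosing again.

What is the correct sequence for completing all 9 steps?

Nothing is required for (ii), (iii) and (ix). (ii) is listed earlier → (ii) first.
(iii) and (ix) are both available; (iii) is listed earlier → (iii).
(vi) and (vii) now also ready, so the ready set is {(vi), (vii), (ix)}; (vi) is listed earlier → (vi).
Ready: (vii) and (ix). (vii) is listed earlier → (vii).
(ix) is the only step now ready → (ix).
Now (v) and (viii) have their prerequisites met. (v) is listed earlier, so (v) next.
(iv) now also ready, so the ready set is {(iv), (viii)}; (iv) is listed earlier → (iv).
Next only (viii) has its prerequisites met → (viii).
Next only (i) has its prerequisites met → (i).

(ii) (iii) (vi) (vii) (ix) (v) (iv) (viii) (i)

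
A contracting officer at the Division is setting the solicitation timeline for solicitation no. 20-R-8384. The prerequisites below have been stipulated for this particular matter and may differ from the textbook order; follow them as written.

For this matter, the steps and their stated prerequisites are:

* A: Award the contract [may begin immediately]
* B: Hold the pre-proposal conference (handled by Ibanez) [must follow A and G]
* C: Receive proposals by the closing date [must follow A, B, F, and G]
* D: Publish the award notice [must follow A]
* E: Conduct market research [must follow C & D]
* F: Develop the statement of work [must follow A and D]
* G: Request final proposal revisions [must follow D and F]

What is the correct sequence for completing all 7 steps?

A has no prerequisites → A first.
D needed A, now all done → D.
F is the only step now ready → F.
G needed D and F, now all done → G.
That leaves B as the only ready step → B.
C needed A, B, F and G, now all done → C.
That leaves E as the only ready step → E.

A, D, F, G, B, C, E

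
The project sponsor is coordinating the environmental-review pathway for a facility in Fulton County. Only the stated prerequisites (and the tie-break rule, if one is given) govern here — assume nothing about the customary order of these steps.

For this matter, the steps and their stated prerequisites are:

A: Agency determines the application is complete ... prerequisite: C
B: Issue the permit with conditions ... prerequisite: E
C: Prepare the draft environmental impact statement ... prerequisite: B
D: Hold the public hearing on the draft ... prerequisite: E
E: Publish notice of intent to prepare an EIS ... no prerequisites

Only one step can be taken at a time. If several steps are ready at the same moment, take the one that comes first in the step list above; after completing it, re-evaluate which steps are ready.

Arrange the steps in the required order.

E, B, C, A, D

E has no prerequisites → E first.
Now B and D have their prerequisites met. B is listed earlier, so B next.
C now also ready, so the ready set is {C, D}; C is listed earlier → C.
A now also ready, so the ready set is {A, D}; A is listed earlier → A.
D needed E, now all done → D.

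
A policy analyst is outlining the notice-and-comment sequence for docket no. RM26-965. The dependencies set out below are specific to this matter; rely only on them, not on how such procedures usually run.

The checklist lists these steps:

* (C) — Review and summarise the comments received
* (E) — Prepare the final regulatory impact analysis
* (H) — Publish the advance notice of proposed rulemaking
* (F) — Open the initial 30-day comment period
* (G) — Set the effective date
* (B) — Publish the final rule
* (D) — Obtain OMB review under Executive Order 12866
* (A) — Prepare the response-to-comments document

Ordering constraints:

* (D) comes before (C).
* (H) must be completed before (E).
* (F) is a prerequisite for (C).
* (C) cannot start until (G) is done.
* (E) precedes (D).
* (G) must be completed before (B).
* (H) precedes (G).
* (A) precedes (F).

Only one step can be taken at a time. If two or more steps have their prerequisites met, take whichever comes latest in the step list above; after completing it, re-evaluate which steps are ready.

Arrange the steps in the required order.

Nothing is required for (A) and (H). (A) is listed later → (A) first.
(F) and (H) are both available; (F) is listed later → (F).
Next only (H) has its prerequisites met → (H).
Ready: (G) and (E). (G) is listed later → (G).
Ready: (B) and (E). (B) is listed later → (B).
(E) is the only step now ready → (E).
(D) needed (E), now all done → (D).
That leaves (C) as the only ready step → (C).

(A), (F), (H), (G), (B), (E), (D), (C)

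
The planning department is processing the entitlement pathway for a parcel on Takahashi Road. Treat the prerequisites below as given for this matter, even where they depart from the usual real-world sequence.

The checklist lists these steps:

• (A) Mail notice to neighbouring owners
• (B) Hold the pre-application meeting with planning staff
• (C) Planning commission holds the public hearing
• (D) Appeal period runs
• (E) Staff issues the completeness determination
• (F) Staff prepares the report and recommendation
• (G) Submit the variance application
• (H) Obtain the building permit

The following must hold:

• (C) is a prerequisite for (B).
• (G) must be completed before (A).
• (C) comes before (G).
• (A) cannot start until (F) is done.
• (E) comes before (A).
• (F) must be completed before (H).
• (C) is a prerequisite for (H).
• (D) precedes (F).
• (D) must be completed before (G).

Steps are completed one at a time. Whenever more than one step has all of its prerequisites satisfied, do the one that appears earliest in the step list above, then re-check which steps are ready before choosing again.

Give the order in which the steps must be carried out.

(C) (B) (D) (E) (F) (G) (A) (H)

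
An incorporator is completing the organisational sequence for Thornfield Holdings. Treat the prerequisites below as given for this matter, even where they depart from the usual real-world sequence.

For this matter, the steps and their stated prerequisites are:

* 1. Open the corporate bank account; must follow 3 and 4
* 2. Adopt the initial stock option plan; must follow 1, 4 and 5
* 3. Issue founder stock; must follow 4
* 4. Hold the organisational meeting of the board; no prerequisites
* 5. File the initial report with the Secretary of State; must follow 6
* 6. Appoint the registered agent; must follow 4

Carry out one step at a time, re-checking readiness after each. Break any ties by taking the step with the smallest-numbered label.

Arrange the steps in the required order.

Only 4 has no prerequisites, so it is first.
3 and 6 are both available; 3 has the earlier label → 3.
1 now also ready, so the ready set is {1, 6}; 1 has the earlier label → 1.
That leaves 6 as the only ready step → 6.
5 needed 6, now all done → 5.
2 needed 1, 4 and 5, now all done → 2.

4 → 3 → 1 → 6 → 5 → 2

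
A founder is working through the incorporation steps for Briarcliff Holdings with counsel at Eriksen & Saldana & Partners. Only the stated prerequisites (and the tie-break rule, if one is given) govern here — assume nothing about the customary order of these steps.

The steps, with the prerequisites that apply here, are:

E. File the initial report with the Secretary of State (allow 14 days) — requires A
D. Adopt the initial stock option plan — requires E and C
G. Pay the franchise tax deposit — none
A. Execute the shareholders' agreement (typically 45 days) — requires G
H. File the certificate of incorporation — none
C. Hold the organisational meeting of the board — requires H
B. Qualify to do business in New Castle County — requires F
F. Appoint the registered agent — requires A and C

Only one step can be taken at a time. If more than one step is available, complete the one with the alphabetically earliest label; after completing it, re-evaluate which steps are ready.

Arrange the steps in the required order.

G A E H C D F B

Nothing is required for G and H. G has the earlier label → G first.
A now also ready, so the ready set is {A, H}; A has the earlier label → A.
E now also ready, so the ready set is {E, H}; E has the earlier label → E.
Next only H has its prerequisites met → H.
C needed H, now all done → C.
Ready: D and F. D has the earlier label → D.
That leaves F as the only ready step → F.
That leaves B as the only ready step → B.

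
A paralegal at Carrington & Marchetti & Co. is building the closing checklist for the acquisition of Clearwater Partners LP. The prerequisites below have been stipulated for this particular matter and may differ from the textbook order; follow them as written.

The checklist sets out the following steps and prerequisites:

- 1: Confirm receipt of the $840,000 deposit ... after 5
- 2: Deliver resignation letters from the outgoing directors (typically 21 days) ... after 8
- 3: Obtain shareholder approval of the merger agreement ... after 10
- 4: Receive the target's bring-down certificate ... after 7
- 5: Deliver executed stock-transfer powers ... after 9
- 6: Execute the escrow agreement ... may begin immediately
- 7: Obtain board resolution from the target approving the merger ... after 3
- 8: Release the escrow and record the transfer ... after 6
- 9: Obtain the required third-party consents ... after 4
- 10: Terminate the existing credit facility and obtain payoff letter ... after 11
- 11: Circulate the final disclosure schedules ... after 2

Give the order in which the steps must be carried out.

6, 8, 2, 11, 10, 3, 7, 4, 9, 5, 1

Only 6 has no prerequisites, so it is first.
8 is the only step now ready → 8.
2 needed 8, now all done → 2.
11 is the only step now ready → 11.
10 is the only step now ready → 10.
3 needed 10, now all done → 3.
That leaves 7 as the only ready step → 7.
Next only 4 has its prerequisites met → 4.
9 needed 4, now all done → 9.
5 needed 9, now all done → 5.
1 is the only step now ready → 1.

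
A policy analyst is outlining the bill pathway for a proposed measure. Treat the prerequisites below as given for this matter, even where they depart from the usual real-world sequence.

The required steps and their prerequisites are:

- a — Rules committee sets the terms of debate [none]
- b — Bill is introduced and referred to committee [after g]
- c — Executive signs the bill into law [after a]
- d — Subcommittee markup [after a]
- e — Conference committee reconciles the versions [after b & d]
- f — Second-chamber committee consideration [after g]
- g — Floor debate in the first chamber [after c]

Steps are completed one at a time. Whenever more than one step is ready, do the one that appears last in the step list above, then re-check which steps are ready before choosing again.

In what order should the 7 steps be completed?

a → d → c → g → f → b → e

a has no prerequisites → a first.
Now d and c have their prerequisites met. d is listed later, so d next.
Next only c has its prerequisites met → c.
g is the only step now ready → g.
Now f and b have their prerequisites met. f is listed later, so f next.
That leaves b as the only ready step → b.
That leaves e as the only ready step → e.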